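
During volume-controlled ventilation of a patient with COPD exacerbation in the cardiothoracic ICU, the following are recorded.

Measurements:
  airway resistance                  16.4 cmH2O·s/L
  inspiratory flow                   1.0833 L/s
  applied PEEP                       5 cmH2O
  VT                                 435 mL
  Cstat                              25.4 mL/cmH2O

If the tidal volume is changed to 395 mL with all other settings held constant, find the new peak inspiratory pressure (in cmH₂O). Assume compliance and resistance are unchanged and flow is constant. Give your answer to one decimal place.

PIP = Vt/C + R·V̇ + PEEP (constant-flow equation of motion).
Only the elastic term changes: ΔPIP = ΔVt / C = (395 − 435) / 25.4 = -1.575 cmH2O.
Original PIP = 435/25.4 + 16.4×1.0833 + 5 = 39.892 cmH2O; new PIP = 39.892 + (-1.575) = 38.317 cmH2O.

38.3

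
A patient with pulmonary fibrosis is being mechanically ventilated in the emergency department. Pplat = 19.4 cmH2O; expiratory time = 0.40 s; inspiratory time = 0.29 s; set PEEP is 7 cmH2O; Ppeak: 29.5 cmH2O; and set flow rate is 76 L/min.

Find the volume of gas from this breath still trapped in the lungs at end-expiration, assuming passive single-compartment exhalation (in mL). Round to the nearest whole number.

68

Flow: 76 L/min ÷ 60 = 1.2667 L/s.
Vt = flow × Ti = 1.2667 L/s × 0.29 s × 1000 mL/L = 367.34 mL.
R = (PIP − Pplat)/V̇ = (29.5 − 19.4) / 1.2667 = 10.1/1.2667 = 7.973 cmH2O·s/L.
C = Vt/(Pplat − PEEP) = 367.34 / (19.4 − 7) = 367.34/12.4 = 29.624 mL/cmH2O.
τ = R × C = 7.973 × 0.02962 L/cmH2O = 0.2362 s.
Fraction remaining = e^(−Te/τ) = e^(−0.40/0.2362) = 0.1839.
Trapped volume = 367.34 × 0.1839 = 67.554 mL.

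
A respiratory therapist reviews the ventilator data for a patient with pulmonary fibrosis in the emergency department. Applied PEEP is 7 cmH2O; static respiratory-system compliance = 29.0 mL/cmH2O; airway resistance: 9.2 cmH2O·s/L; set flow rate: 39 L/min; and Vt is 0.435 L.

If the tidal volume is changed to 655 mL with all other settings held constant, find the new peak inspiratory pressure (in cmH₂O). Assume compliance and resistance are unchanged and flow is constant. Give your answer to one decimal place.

35.6

Flow: 39 L/min ÷ 60 = 0.65 L/s.
PIP = Vt/C + R·V̇ + PEEP (constant-flow equation of motion).
Only the elastic term changes: ΔPIP = ΔVt / C = (655 − 435) / 29.0 = 7.586 cmH2O.
Original PIP = 435/29.0 + 9.2×0.65 + 7 = 27.98 cmH2O; new PIP = 27.98 + (7.586) = 35.566 cmH2O.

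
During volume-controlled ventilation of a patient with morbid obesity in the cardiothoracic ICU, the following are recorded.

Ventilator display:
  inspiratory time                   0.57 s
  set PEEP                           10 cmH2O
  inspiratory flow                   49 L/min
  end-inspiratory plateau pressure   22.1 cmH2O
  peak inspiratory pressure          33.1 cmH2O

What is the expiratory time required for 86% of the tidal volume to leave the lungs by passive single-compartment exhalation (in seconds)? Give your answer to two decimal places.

Flow: 49 L/min ÷ 60 = 0.8167 L/s.
Vt = flow × Ti = 0.8167 L/s × 0.57 s × 1000 mL/L = 465.52 mL.
R = (PIP − Pplat)/V̇ = (33.1 − 22.1) / 0.8167 = 11.0/0.8167 = 13.469 cmH2O·s/L.
C = Vt/(Pplat − PEEP) = 465.52 / (22.1 − 10) = 465.52/12.1 = 38.473 mL/cmH2O.
τ = R × C = 13.469 × 0.03847 L/cmH2O = 0.5182 s.
t = −τ·ln(1 − 0.86) = −0.5182·ln(0.14) = 1.019 s.

1.02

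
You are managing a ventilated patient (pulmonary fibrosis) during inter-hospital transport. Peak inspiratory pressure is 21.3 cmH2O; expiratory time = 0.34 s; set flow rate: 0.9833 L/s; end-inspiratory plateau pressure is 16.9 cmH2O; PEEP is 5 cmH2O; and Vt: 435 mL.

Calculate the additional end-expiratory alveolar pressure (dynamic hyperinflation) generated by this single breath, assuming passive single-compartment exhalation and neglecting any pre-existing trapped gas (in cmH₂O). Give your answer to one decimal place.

1.5

R = (PIP − Pplat)/V̇ = (21.3 − 16.9) / 0.9833 = 4.4/0.9833 = 4.475 cmH2O·s/L.
C = Vt/(Pplat − PEEP) = 435.0 / (16.9 − 5) = 435.0/11.9 = 36.555 mL/cmH2O.
τ = R × C = 4.475 × 0.03656 L/cmH2O = 0.1636 s.
Fraction remaining = e^(−Te/τ) = e^(−0.34/0.1636) = 0.1252; trapped volume = 435.0 × 0.1252 = 54.462 mL.
Additional alveolar pressure from trapping ≈ V_trapped / C = 54.462 / 36.555 = 1.49 cmH2O.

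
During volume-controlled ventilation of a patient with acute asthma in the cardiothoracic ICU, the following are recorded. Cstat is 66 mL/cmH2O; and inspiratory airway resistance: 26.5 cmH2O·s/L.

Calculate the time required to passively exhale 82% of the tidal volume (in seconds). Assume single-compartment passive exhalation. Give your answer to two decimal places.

3.00

τ = R × C = 26.5 × 66 mL/cmH2O = 26.5 × 0.066 L/cmH2O = 1.749 s.
Exhaled fraction f = 1 − e^(−t/τ) → t = −τ·ln(1 − f) = −1.749·ln(0.18) = 2.999 s.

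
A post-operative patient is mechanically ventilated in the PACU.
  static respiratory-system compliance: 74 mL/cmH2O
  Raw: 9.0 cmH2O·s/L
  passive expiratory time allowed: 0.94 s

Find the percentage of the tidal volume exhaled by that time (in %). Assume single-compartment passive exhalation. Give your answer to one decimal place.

75.6

τ = R × C = 9.0 × 74 mL/cmH2O = 9.0 × 0.074 L/cmH2O = 0.666 s.
Passive exhalation: V(t)/V₀ = e^(−t/τ) = e^(−0.94/0.666) = 0.2438.
Fraction exhaled = 1 − 0.2438 = 0.7562 → 75.62%.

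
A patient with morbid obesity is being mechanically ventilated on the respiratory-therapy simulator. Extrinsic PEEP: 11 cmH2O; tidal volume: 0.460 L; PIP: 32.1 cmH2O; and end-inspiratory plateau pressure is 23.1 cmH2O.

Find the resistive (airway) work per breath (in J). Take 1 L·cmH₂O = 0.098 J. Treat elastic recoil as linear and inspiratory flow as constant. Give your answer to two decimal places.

With constant inspiratory flow the resistive pressure is constant at PIP − Pplat = 32.1 − 23.1 = 9.0 cmH2O, so resistive work = 9.0 × 0.460 = 4.14 L·cmH2O.
× 0.098 J/(L·cmH2O) → 0.4057 J.

0.41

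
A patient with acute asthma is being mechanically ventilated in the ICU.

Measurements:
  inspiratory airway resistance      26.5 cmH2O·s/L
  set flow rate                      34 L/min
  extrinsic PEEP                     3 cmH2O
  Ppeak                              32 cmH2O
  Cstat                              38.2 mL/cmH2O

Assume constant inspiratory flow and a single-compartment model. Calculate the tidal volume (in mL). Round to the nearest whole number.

Flow: 34 L/min ÷ 60 = 0.5667 L/s.
Equation of motion (constant flow): PIP = Vt/C + R·V̇ + PEEP.
Vt/C = PIP − R·V̇ − PEEP = 32 − 15.018 − 3 = 13.982 cmH2O.
Vt = C × 13.982 = 38.2 × 13.982 = 534.11 mL.

534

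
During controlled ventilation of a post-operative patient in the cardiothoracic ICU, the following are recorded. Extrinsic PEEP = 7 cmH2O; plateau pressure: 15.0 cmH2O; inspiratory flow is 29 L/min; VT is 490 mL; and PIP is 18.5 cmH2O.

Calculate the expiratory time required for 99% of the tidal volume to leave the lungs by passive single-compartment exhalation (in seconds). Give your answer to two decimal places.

Flow: 29 L/min ÷ 60 = 0.4833 L/s.
R = (PIP − Pplat)/V̇ = (18.5 − 15.0) / 0.4833 = 3.5/0.4833 = 7.242 cmH2O·s/L.
C = Vt/(Pplat − PEEP) = 490.0 / (15.0 − 7) = 490.0/8.0 = 61.25 mL/cmH2O.
τ = R × C = 7.242 × 0.06125 L/cmH2O = 0.4436 s.
t = −τ·ln(1 − 0.99) = −0.4436·ln(0.01) = 2.043 s.

2.04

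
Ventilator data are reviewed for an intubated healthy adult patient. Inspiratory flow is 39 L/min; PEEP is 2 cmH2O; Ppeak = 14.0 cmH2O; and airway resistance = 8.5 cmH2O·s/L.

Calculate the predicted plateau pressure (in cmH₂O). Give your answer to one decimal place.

8.5

Flow: 39 L/min ÷ 60 = 0.65 L/s.
Pplat = PIP − Raw × flow = 14.0 − 8.5 × 0.65 = 14.0 − 5.525 = 8.475 cmH2O.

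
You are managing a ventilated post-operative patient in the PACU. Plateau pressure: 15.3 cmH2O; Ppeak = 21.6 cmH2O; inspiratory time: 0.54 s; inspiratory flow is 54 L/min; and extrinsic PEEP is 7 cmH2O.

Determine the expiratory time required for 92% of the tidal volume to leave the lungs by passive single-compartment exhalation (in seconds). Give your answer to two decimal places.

1.04

Flow: 54 L/min ÷ 60 = 0.9 L/s.
Vt = flow × Ti = 0.9 L/s × 0.54 s × 1000 mL/L = 486.0 mL.
R = (PIP − Pplat)/V̇ = (21.6 − 15.3) / 0.9 = 6.3/0.9 = 7.0 cmH2O·s/L.
C = Vt/(Pplat − PEEP) = 486.0 / (15.3 − 7) = 486.0/8.3 = 58.554 mL/cmH2O.
τ = R × C = 7.0 × 0.05855 L/cmH2O = 0.4099 s.
t = −τ·ln(1 − 0.92) = −0.4099·ln(0.08) = 1.035 s.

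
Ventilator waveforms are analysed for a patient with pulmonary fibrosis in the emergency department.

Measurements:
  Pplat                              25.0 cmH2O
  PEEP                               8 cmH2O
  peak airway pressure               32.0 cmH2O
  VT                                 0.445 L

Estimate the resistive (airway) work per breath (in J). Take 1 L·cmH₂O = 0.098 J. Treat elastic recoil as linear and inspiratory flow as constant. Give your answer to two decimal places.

With constant inspiratory flow the resistive pressure is constant at PIP − Pplat = 32.0 − 25.0 = 7.0 cmH2O, so resistive work = 7.0 × 0.445 = 3.115 L·cmH2O.
× 0.098 J/(L·cmH2O) → 0.3053 J.

0.31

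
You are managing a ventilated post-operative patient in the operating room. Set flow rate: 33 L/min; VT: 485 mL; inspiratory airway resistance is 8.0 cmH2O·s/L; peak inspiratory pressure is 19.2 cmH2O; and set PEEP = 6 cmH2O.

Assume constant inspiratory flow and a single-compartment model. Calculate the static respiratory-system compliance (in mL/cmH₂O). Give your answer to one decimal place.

Flow: 33 L/min ÷ 60 = 0.55 L/s.
Equation of motion (constant flow): PIP = Vt/C + R·V̇ + PEEP.
Vt/C = PIP − R·V̇ − PEEP = 19.2 − 8.0×0.55 − 6 = 19.2 − 4.4 − 6 = 8.8 cmH2O.
C = Vt / 8.8 = 485 / 8.8 = 55.114 mL/cmH2O.

55.1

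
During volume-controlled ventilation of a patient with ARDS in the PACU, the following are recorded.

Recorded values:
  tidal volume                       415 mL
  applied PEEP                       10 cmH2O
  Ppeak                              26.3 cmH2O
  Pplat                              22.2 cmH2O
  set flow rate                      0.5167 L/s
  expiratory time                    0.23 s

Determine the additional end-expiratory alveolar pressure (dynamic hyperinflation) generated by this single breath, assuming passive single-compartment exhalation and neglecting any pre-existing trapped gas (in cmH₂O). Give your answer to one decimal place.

R = (PIP − Pplat)/V̇ = (26.3 − 22.2) / 0.5167 = 4.1/0.5167 = 7.935 cmH2O·s/L.
C = Vt/(Pplat − PEEP) = 415.0 / (22.2 − 10) = 415.0/12.2 = 34.016 mL/cmH2O.
τ = R × C = 7.935 × 0.03402 L/cmH2O = 0.2699 s.
Fraction remaining = e^(−Te/τ) = e^(−0.23/0.2699) = 0.4265; trapped volume = 415.0 × 0.4265 = 177.0 mL.
Additional alveolar pressure from trapping ≈ V_trapped / C = 177.0 / 34.016 = 5.203 cmH2O.

5.2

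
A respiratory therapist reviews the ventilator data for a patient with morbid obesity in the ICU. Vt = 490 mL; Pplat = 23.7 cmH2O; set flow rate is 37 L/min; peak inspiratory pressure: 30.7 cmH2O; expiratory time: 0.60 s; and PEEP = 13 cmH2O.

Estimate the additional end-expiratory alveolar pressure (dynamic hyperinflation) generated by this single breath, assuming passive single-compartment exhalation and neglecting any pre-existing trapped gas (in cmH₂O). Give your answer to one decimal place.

Flow: 37 L/min ÷ 60 = 0.6167 L/s.
R = (PIP − Pplat)/V̇ = (30.7 − 23.7) / 0.6167 = 7.0/0.6167 = 11.351 cmH2O·s/L.
C = Vt/(Pplat − PEEP) = 490.0 / (23.7 − 13) = 490.0/10.7 = 45.794 mL/cmH2O.
τ = R × C = 11.351 × 0.04579 L/cmH2O = 0.5198 s.
Fraction remaining = e^(−Te/τ) = e^(−0.60/0.5198) = 0.3153; trapped volume = 490.0 × 0.3153 = 154.5 mL.
Additional alveolar pressure from trapping ≈ V_trapped / C = 154.5 / 45.794 = 3.374 cmH2O.

3.4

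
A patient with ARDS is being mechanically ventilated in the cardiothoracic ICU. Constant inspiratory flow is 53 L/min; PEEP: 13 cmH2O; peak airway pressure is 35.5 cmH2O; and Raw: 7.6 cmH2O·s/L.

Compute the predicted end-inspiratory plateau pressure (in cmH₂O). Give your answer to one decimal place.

Flow: 53 L/min ÷ 60 = 0.8833 L/s.
Pplat = PIP − Raw × flow = 35.5 − 7.6 × 0.8833 = 35.5 − 6.713 = 28.787 cmH2O.

28.8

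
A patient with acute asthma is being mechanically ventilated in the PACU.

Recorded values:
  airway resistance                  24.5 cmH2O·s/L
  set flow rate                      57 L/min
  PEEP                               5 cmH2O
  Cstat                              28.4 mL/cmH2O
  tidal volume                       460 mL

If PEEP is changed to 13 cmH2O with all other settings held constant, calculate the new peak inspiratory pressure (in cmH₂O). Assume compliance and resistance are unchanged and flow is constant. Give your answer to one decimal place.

Flow: 57 L/min ÷ 60 = 0.95 L/s.
PIP = Vt/C + R·V̇ + PEEP (constant-flow equation of motion).
Only the baseline term changes: ΔPIP = ΔPEEP = 13 − 5 = 8.0 cmH2O.
Original PIP = 460/28.4 + 24.5×0.95 + 5 = 44.472 cmH2O; new PIP = 44.472 + (8.0) = 52.472 cmH2O.

52.5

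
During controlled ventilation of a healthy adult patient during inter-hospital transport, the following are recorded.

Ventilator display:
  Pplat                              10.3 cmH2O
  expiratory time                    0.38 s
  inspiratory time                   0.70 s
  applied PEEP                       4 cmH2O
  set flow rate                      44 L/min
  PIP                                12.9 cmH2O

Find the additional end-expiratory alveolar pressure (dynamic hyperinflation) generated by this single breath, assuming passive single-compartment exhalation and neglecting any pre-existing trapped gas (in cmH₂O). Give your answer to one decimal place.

Flow: 44 L/min ÷ 60 = 0.7333 L/s.
Vt = flow × Ti = 0.7333 L/s × 0.70 s × 1000 mL/L = 513.31 mL.
R = (PIP − Pplat)/V̇ = (12.9 − 10.3) / 0.7333 = 2.6/0.7333 = 3.546 cmH2O·s/L.
C = Vt/(Pplat − PEEP) = 513.31 / (10.3 − 4) = 513.31/6.3 = 81.478 mL/cmH2O.
τ = R × C = 3.546 × 0.08148 L/cmH2O = 0.2889 s.
Fraction remaining = e^(−Te/τ) = e^(−0.38/0.2889) = 0.2684; trapped volume = 513.31 × 0.2684 = 137.77 mL.
Additional alveolar pressure from trapping ≈ V_trapped / C = 137.77 / 81.478 = 1.691 cmH2O.

1.7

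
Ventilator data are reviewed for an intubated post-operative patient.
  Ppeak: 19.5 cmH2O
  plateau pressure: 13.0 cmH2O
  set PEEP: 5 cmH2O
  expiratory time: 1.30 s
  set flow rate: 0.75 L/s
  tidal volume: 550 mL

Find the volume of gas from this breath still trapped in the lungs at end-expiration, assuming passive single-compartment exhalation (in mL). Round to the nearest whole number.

62

R = (PIP − Pplat)/V̇ = (19.5 − 13.0) / 0.75 = 6.5/0.75 = 8.667 cmH2O·s/L.
C = Vt/(Pplat − PEEP) = 550.0 / (13.0 − 5) = 550.0/8.0 = 68.75 mL/cmH2O.
τ = R × C = 8.667 × 0.06875 L/cmH2O = 0.5959 s.
Fraction remaining = e^(−Te/τ) = e^(−1.30/0.5959) = 0.1129.
Trapped volume = 550.0 × 0.1129 = 62.095 mL.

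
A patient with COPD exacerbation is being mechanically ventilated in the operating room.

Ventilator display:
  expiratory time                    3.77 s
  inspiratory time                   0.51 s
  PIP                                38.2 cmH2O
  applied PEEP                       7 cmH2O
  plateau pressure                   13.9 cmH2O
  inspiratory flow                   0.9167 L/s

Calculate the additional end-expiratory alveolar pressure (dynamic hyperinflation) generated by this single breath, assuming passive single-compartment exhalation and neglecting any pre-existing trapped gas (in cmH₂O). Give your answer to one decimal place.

Vt = flow × Ti = 0.9167 L/s × 0.51 s × 1000 mL/L = 467.52 mL.
R = (PIP − Pplat)/V̇ = (38.2 − 13.9) / 0.9167 = 24.3/0.9167 = 26.508 cmH2O·s/L.
C = Vt/(Pplat − PEEP) = 467.52 / (13.9 − 7) = 467.52/6.9 = 67.757 mL/cmH2O.
τ = R × C = 26.508 × 0.06776 L/cmH2O = 1.796 s.
Fraction remaining = e^(−Te/τ) = e^(−3.77/1.796) = 0.1226; trapped volume = 467.52 × 0.1226 = 57.318 mL.
Additional alveolar pressure from trapping ≈ V_trapped / C = 57.318 / 67.757 = 0.8459 cmH2O.

0.8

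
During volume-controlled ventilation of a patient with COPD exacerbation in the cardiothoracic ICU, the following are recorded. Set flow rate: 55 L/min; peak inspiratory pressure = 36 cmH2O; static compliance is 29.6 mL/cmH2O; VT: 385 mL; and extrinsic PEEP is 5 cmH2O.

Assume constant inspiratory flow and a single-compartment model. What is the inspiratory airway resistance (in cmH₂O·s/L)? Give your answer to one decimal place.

19.6

Flow: 55 L/min ÷ 60 = 0.9167 L/s.
Equation of motion (constant flow): PIP = Vt/C + R·V̇ + PEEP.
R·V̇ = PIP − Vt/C − PEEP = 36 − 385/29.6 − 5 = 36 − 13.007 − 5 = 17.993 cmH2O.
R = 17.993 / 0.9167 = 19.628 cmH2O·s/L.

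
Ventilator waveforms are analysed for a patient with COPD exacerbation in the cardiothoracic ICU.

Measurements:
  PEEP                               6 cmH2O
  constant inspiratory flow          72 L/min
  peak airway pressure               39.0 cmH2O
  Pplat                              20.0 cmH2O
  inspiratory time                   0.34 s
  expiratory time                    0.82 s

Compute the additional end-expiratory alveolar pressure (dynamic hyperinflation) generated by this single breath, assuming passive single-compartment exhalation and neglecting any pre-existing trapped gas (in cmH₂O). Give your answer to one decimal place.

Flow: 72 L/min ÷ 60 = 1.2 L/s.
Vt = flow × Ti = 1.2 L/s × 0.34 s × 1000 mL/L = 408.0 mL.
R = (PIP − Pplat)/V̇ = (39.0 − 20.0) / 1.2 = 19.0/1.2 = 15.833 cmH2O·s/L.
C = Vt/(Pplat − PEEP) = 408.0 / (20.0 − 6) = 408.0/14.0 = 29.143 mL/cmH2O.
τ = R × C = 15.833 × 0.02914 L/cmH2O = 0.4614 s.
Fraction remaining = e^(−Te/τ) = e^(−0.82/0.4614) = 0.1691; trapped volume = 408.0 × 0.1691 = 68.993 mL.
Additional alveolar pressure from trapping ≈ V_trapped / C = 68.993 / 29.143 = 2.367 cmH2O.

2.4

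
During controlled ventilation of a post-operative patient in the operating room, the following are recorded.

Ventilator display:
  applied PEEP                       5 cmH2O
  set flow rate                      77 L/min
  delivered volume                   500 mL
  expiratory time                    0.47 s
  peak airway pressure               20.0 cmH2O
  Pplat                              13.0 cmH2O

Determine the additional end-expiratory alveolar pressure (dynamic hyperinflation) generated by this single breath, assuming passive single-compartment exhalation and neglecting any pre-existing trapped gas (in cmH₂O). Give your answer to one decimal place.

2.0

Flow: 77 L/min ÷ 60 = 1.2833 L/s.
R = (PIP − Pplat)/V̇ = (20.0 − 13.0) / 1.2833 = 7.0/1.2833 = 5.455 cmH2O·s/L.
C = Vt/(Pplat − PEEP) = 500.0 / (13.0 − 5) = 500.0/8.0 = 62.5 mL/cmH2O.
τ = R × C = 5.455 × 0.0625 L/cmH2O = 0.3409 s.
Fraction remaining = e^(−Te/τ) = e^(−0.47/0.3409) = 0.2519; trapped volume = 500.0 × 0.2519 = 125.95 mL.
Additional alveolar pressure from trapping ≈ V_trapped / C = 125.95 / 62.5 = 2.015 cmH2O.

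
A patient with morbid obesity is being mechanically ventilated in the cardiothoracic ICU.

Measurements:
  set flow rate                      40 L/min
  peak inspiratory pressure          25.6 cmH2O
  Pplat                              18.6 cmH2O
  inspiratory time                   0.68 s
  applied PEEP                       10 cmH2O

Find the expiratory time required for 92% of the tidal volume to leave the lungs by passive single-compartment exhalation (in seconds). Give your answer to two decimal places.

Flow: 40 L/min ÷ 60 = 0.6667 L/s.
Vt = flow × Ti = 0.6667 L/s × 0.68 s × 1000 mL/L = 453.36 mL.
R = (PIP − Pplat)/V̇ = (25.6 − 18.6) / 0.6667 = 7.0/0.6667 = 10.499 cmH2O·s/L.
C = Vt/(Pplat − PEEP) = 453.36 / (18.6 − 10) = 453.36/8.6 = 52.716 mL/cmH2O.
τ = R × C = 10.499 × 0.05272 L/cmH2O = 0.5535 s.
t = −τ·ln(1 − 0.92) = −0.5535·ln(0.08) = 1.398 s.

1.40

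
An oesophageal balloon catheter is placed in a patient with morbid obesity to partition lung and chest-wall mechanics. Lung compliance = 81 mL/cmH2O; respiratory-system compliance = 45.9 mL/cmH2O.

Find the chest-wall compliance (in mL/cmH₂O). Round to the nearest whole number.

106

1/Ccw = 1/Crs − 1/CL.
1/Ccw = 1/45.9 − 1/81 = 0.009441.
Ccw = 105.92 mL/cmH2O.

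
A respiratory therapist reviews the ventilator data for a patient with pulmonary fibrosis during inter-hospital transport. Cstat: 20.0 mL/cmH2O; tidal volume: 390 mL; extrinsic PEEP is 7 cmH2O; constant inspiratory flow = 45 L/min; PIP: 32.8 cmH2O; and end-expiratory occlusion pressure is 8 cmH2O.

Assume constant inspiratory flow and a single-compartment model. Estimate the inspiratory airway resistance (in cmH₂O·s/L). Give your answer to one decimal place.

7.1

Flow: 45 L/min ÷ 60 = 0.75 L/s.
Total PEEP = 8 cmH2O (set 7 + intrinsic 1); this is the baseline alveolar pressure.
Equation of motion (constant flow): PIP = Vt/C + R·V̇ + PEEP.
R·V̇ = PIP − Vt/C − PEEP = 32.8 − 390/20.0 − 8 = 32.8 − 19.5 − 8 = 5.3 cmH2O.
R = 5.3 / 0.75 = 7.067 cmH2O·s/L.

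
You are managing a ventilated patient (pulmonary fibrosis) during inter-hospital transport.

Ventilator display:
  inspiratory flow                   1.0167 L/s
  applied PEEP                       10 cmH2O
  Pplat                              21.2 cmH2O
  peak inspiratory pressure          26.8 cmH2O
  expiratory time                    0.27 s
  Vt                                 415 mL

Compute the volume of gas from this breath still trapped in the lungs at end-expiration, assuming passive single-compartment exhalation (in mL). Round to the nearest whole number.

111

R = (PIP − Pplat)/V̇ = (26.8 − 21.2) / 1.0167 = 5.6/1.0167 = 5.508 cmH2O·s/L.
C = Vt/(Pplat − PEEP) = 415.0 / (21.2 − 10) = 415.0/11.2 = 37.054 mL/cmH2O.
τ = R × C = 5.508 × 0.03705 L/cmH2O = 0.2041 s.
Fraction remaining = e^(−Te/τ) = e^(−0.27/0.2041) = 0.2664.
Trapped volume = 415.0 × 0.2664 = 110.56 mL.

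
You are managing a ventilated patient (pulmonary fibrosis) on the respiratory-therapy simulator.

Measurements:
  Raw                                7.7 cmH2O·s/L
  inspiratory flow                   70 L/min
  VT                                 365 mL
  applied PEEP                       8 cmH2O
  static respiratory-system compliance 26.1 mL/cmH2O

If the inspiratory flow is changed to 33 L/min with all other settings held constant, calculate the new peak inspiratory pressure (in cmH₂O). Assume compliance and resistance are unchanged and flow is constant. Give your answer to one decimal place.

Flow: 70 L/min ÷ 60 = 1.1667 L/s.
New flow: 33 L/min ÷ 60 = 0.55 L/s.
PIP = Vt/C + R·V̇ + PEEP (constant-flow equation of motion).
Only the resistive term changes: ΔPIP = R × ΔV̇ = 7.7 × (0.55 − 1.1667) = 7.7 × -0.6167 = -4.749 cmH2O.
Original PIP = 365/26.1 + 7.7×1.1667 + 8 = 30.968 cmH2O; new PIP = 30.968 + (-4.749) = 26.219 cmH2O.

26.2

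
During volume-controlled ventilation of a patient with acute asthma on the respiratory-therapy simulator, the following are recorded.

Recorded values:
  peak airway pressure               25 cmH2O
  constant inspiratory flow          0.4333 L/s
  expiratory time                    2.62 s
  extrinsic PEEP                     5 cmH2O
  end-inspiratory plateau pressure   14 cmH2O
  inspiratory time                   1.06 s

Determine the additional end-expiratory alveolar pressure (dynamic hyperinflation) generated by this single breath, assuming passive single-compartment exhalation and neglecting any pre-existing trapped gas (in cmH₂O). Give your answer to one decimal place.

Vt = flow × Ti = 0.4333 L/s × 1.06 s × 1000 mL/L = 459.3 mL.
R = (PIP − Pplat)/V̇ = (25 − 14) / 0.4333 = 11.0/0.4333 = 25.387 cmH2O·s/L.
C = Vt/(Pplat − PEEP) = 459.3 / (14 − 5) = 459.3/9.0 = 51.033 mL/cmH2O.
τ = R × C = 25.387 × 0.05103 L/cmH2O = 1.295 s.
Fraction remaining = e^(−Te/τ) = e^(−2.62/1.295) = 0.1322; trapped volume = 459.3 × 0.1322 = 60.719 mL.
Additional alveolar pressure from trapping ≈ V_trapped / C = 60.719 / 51.033 = 1.19 cmH2O.

1.2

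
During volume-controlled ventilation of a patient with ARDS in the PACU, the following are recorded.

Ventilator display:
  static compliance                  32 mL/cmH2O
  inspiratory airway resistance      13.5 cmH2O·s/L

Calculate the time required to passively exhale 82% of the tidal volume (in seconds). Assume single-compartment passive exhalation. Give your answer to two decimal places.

τ = R × C = 13.5 × 32 mL/cmH2O = 13.5 × 0.032 L/cmH2O = 0.432 s.
Exhaled fraction f = 1 − e^(−t/τ) → t = −τ·ln(1 − f) = −0.432·ln(0.18) = 0.7408 s.

0.74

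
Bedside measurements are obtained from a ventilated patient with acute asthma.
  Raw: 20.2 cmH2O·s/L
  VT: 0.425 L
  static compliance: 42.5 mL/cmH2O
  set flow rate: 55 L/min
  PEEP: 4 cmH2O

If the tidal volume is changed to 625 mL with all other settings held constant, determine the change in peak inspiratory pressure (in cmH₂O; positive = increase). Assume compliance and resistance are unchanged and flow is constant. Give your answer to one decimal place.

PIP = Vt/C + R·V̇ + PEEP (constant-flow equation of motion).
Only the elastic term changes: ΔPIP = ΔVt / C = (625 − 425) / 42.5 = 4.706 cmH2O.

4.7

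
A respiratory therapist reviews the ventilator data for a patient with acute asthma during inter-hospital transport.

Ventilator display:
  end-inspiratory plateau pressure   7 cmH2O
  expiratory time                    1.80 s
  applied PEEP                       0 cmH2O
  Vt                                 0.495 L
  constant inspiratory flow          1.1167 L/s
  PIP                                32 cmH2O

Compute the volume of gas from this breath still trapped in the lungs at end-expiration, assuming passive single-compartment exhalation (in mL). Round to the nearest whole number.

159

R = (PIP − Pplat)/V̇ = (32 − 7) / 1.1167 = 25.0/1.1167 = 22.387 cmH2O·s/L.
C = Vt/(Pplat − PEEP) = 495.0 / (7 − 0) = 495.0/7.0 = 70.714 mL/cmH2O.
τ = R × C = 22.387 × 0.07071 L/cmH2O = 1.583 s.
Fraction remaining = e^(−Te/τ) = e^(−1.80/1.583) = 0.3208.
Trapped volume = 495.0 × 0.3208 = 158.8 mL.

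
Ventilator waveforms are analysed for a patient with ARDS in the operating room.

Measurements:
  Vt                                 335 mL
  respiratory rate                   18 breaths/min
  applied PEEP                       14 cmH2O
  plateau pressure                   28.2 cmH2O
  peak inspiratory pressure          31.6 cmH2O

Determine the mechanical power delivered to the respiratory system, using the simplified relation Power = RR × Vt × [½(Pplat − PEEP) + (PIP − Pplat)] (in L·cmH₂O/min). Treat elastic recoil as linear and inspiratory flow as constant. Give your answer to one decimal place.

63.3

Per-breath work = Vt × [½(Pplat−PEEP) + (PIP−Pplat)] = 0.335 × [0.5×14.2 + 3.4] = 0.335 × 10.5 = 3.518 L·cmH2O.
Power = 18 × 3.518 = 63.324 L·cmH2O/min.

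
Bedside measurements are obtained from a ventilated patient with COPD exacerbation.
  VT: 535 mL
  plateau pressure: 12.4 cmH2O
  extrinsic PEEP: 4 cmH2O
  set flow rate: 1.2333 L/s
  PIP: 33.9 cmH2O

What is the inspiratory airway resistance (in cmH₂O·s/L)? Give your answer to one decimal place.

Raw = (PIP − Pplat) / flow = (33.9 − 12.4) / 1.2333 = 21.5 / 1.2333 = 17.433 cmH2O·s/L.

17.4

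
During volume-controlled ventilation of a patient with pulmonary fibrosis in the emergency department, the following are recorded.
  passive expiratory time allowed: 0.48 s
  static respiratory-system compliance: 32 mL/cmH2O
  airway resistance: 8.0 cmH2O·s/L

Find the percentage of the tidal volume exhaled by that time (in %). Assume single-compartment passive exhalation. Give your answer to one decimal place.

84.7

τ = R × C = 8.0 × 32 mL/cmH2O = 8.0 × 0.032 L/cmH2O = 0.256 s.
Passive exhalation: V(t)/V₀ = e^(−t/τ) = e^(−0.48/0.256) = 0.1534.
Fraction exhaled = 1 − 0.1534 = 0.8466 → 84.66%.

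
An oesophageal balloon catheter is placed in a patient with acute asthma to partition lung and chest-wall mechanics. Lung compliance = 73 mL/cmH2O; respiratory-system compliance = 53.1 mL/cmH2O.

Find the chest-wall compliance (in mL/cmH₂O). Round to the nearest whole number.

195

1/Ccw = 1/Crs − 1/CL.
1/Ccw = 1/53.1 − 1/73 = 0.005134.
Ccw = 194.78 mL/cmH2O.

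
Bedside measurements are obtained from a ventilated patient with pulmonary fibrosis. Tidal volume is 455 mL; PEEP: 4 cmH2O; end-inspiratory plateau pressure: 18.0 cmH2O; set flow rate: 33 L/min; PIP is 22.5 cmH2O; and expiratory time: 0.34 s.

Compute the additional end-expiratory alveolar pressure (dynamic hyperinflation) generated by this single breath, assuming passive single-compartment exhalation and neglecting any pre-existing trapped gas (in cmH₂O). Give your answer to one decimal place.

Flow: 33 L/min ÷ 60 = 0.55 L/s.
R = (PIP − Pplat)/V̇ = (22.5 − 18.0) / 0.55 = 4.5/0.55 = 8.182 cmH2O·s/L.
C = Vt/(Pplat − PEEP) = 455.0 / (18.0 − 4) = 455.0/14.0 = 32.5 mL/cmH2O.
τ = R × C = 8.182 × 0.0325 L/cmH2O = 0.2659 s.
Fraction remaining = e^(−Te/τ) = e^(−0.34/0.2659) = 0.2784; trapped volume = 455.0 × 0.2784 = 126.67 mL.
Additional alveolar pressure from trapping ≈ V_trapped / C = 126.67 / 32.5 = 3.898 cmH2O.

3.9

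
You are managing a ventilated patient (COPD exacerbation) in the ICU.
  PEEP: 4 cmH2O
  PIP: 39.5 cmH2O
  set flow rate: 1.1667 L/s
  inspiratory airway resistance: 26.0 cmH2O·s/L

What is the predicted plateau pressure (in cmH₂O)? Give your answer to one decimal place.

Pplat = PIP − Raw × flow = 39.5 − 26.0 × 1.1667 = 39.5 − 30.334 = 9.166 cmH2O.

9.2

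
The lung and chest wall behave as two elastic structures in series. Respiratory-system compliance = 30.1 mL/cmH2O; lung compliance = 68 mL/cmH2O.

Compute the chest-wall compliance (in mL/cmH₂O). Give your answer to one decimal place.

54.0

1/Ccw = 1/Crs − 1/CL.
1/Ccw = 1/30.1 − 1/68 = 0.01852.
Ccw = 53.996 mL/cmH2O.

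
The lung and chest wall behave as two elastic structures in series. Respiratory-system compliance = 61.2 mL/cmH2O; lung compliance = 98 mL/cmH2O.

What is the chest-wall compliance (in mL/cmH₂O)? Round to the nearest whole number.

1/Ccw = 1/Crs − 1/CL.
1/Ccw = 1/61.2 − 1/98 = 0.006136.
Ccw = 162.97 mL/cmH2O.

163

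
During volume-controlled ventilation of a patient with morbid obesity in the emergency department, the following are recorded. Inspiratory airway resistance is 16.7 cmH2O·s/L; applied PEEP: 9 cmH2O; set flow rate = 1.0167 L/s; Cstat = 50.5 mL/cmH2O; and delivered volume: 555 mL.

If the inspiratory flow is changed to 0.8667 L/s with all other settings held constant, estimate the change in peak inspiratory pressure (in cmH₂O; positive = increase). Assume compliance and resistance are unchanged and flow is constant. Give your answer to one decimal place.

PIP = Vt/C + R·V̇ + PEEP (constant-flow equation of motion).
Only the resistive term changes: ΔPIP = R × ΔV̇ = 16.7 × (0.8667 − 1.0167) = 16.7 × -0.15 = -2.505 cmH2O.

-2.5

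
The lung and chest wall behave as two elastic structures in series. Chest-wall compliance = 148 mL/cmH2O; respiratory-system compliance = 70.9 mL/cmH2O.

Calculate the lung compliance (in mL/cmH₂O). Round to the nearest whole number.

136

1/CL = 1/Crs − 1/Ccw.
1/CL = 1/70.9 − 1/148 = 0.007348.
CL = 136.09 mL/cmH2O.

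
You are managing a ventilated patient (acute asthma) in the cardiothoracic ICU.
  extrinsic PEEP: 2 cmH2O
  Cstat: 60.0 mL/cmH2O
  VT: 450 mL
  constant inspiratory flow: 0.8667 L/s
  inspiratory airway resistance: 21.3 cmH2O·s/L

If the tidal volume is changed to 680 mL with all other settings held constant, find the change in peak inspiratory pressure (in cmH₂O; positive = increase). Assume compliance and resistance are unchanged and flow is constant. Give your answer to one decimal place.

3.8

PIP = Vt/C + R·V̇ + PEEP (constant-flow equation of motion).
Only the elastic term changes: ΔPIP = ΔVt / C = (680 − 450) / 60.0 = 3.833 cmH2O.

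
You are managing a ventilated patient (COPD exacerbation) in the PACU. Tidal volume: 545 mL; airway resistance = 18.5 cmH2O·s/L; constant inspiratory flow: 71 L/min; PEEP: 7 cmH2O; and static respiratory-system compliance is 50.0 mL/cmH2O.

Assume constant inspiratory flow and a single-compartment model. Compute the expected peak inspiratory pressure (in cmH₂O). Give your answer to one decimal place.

39.8

Flow: 71 L/min ÷ 60 = 1.1833 L/s.
Equation of motion (constant flow): PIP = Vt/C + R·V̇ + PEEP.
PIP = 545/50.0 + 18.5×1.1833 + 7 = 10.9 + 21.891 + 7 = 39.791 cmH2O.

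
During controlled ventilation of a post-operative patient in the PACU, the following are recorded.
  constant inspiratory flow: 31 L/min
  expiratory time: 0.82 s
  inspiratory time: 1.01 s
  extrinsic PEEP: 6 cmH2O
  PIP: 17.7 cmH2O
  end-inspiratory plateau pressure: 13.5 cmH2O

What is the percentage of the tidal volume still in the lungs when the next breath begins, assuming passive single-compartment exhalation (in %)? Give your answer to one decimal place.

Flow: 31 L/min ÷ 60 = 0.5167 L/s.
Vt = flow × Ti = 0.5167 L/s × 1.01 s × 1000 mL/L = 521.87 mL.
R = (PIP − Pplat)/V̇ = (17.7 − 13.5) / 0.5167 = 4.2/0.5167 = 8.129 cmH2O·s/L.
C = Vt/(Pplat − PEEP) = 521.87 / (13.5 − 6) = 521.87/7.5 = 69.583 mL/cmH2O.
τ = R × C = 8.129 × 0.06958 L/cmH2O = 0.5656 s.
Fraction remaining at end-expiration = e^(−Te/τ) = e^(−0.82/0.5656) = 0.2346 → 23.46%.

23.5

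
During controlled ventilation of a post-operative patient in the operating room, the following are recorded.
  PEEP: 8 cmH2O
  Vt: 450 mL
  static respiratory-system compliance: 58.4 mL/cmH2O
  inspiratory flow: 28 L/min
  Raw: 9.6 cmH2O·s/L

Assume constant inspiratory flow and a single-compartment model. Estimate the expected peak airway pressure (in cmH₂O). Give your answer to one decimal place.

20.2

Flow: 28 L/min ÷ 60 = 0.4667 L/s.
Equation of motion (constant flow): PIP = Vt/C + R·V̇ + PEEP.
PIP = 450/58.4 + 9.6×0.4667 + 8 = 7.705 + 4.48 + 8 = 20.185 cmH2O.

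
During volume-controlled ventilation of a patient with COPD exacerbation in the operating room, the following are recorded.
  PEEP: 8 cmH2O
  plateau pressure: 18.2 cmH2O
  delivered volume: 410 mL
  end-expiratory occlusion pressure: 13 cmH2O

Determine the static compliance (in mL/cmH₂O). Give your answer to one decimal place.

78.8

End-expiratory occlusion gives total PEEP = 13 cmH2O (intrinsic PEEP = 13 − 8 = 5). Use total PEEP for the elastic gradient.
Cstat = Vt / (Pplat − PEEPtotal) = 410 / (18.2 − 13) = 410 / 5.2 = 78.846 mL/cmH2O.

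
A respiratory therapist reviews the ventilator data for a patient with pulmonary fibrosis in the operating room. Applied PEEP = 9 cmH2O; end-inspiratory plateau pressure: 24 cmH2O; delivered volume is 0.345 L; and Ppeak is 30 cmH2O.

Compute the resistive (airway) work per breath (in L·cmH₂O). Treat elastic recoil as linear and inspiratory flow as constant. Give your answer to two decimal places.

With constant inspiratory flow the resistive pressure is constant at PIP − Pplat = 30 − 24 = 6.0 cmH2O, so resistive work = 6.0 × 0.345 = 2.07 L·cmH2O.

2.07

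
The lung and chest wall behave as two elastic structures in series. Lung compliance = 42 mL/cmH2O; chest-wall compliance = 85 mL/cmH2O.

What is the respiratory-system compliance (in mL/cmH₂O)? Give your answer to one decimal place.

Lung and chest wall are elastances in series: 1/Crs = 1/CL + 1/Ccw.
1/Crs = 1/42 + 1/85 = 0.03557.
Crs = 28.114 mL/cmH2O.

28.1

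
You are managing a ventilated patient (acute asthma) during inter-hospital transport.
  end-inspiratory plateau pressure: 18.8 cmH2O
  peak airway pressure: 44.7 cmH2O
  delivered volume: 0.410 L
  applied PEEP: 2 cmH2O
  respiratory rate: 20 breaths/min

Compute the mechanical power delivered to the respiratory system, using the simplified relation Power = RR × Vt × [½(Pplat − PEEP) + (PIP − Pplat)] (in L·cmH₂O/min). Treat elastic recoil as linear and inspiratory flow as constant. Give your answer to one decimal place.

Per-breath work = Vt × [½(Pplat−PEEP) + (PIP−Pplat)] = 0.410 × [0.5×16.8 + 25.9] = 0.410 × 34.3 = 14.063 L·cmH2O.
Power = 20 × 14.063 = 281.26 L·cmH2O/min.

281.3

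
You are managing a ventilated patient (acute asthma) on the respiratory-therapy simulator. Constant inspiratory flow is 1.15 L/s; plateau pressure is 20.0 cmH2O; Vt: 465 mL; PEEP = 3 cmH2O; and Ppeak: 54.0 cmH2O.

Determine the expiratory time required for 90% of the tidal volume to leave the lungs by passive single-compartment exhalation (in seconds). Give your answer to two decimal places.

R = (PIP − Pplat)/V̇ = (54.0 − 20.0) / 1.15 = 34.0/1.15 = 29.565 cmH2O·s/L.
C = Vt/(Pplat − PEEP) = 465.0 / (20.0 − 3) = 465.0/17.0 = 27.353 mL/cmH2O.
τ = R × C = 29.565 × 0.02735 L/cmH2O = 0.8086 s.
t = −τ·ln(1 − 0.90) = −0.8086·ln(0.1) = 1.862 s.

1.86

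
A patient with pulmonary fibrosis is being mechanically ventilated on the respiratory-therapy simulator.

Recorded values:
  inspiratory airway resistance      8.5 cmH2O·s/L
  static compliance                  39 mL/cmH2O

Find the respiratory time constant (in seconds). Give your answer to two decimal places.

0.33

τ = R × C = 8.5 × 39 mL/cmH2O = 8.5 × 0.039 L/cmH2O = 0.3315 s.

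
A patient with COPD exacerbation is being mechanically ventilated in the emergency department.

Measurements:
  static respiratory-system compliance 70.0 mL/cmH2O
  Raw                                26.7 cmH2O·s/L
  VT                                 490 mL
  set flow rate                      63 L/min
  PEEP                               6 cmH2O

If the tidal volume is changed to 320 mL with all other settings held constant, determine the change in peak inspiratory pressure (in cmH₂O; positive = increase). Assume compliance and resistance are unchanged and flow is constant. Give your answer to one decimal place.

PIP = Vt/C + R·V̇ + PEEP (constant-flow equation of motion).
Only the elastic term changes: ΔPIP = ΔVt / C = (320 − 490) / 70.0 = -2.429 cmH2O.

-2.4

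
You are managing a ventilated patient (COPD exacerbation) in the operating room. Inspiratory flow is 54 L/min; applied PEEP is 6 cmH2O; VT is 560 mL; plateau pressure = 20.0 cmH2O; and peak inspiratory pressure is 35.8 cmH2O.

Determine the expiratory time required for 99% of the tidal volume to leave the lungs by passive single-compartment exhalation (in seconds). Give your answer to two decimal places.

Flow: 54 L/min ÷ 60 = 0.9 L/s.
R = (PIP − Pplat)/V̇ = (35.8 − 20.0) / 0.9 = 15.8/0.9 = 17.556 cmH2O·s/L.
C = Vt/(Pplat − PEEP) = 560.0 / (20.0 − 6) = 560.0/14.0 = 40.0 mL/cmH2O.
τ = R × C = 17.556 × 0.04 L/cmH2O = 0.7022 s.
t = −τ·ln(1 − 0.99) = −0.7022·ln(0.01) = 3.234 s.

3.23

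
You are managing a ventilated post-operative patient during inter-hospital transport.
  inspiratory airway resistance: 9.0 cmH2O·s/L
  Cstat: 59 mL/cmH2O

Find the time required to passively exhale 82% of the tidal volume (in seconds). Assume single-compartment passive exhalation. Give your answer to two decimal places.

0.91

τ = R × C = 9.0 × 59 mL/cmH2O = 9.0 × 0.059 L/cmH2O = 0.531 s.
Exhaled fraction f = 1 − e^(−t/τ) → t = −τ·ln(1 − f) = −0.531·ln(0.18) = 0.9106 s.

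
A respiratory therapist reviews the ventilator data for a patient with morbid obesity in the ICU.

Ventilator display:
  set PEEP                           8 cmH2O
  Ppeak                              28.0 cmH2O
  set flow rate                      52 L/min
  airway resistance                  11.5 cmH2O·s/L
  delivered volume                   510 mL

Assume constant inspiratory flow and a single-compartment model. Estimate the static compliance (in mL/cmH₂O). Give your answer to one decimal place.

Flow: 52 L/min ÷ 60 = 0.8667 L/s.
Equation of motion (constant flow): PIP = Vt/C + R·V̇ + PEEP.
Vt/C = PIP − R·V̇ − PEEP = 28.0 − 11.5×0.8667 − 8 = 28.0 − 9.967 − 8 = 10.033 cmH2O.
C = Vt / 10.033 = 510 / 10.033 = 50.832 mL/cmH2O.

50.8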